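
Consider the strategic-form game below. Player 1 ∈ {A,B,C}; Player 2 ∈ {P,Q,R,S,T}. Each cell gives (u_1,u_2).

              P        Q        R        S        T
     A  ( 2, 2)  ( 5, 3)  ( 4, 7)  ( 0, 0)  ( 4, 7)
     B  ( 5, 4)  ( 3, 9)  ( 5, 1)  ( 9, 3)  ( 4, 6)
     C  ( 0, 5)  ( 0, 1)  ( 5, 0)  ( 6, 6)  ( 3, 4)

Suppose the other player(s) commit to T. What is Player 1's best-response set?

argmax u_1 = {A,B}

u_1(A vs T) = 4
u_1(B vs T) = 4
u_1(C vs T) = 3
max payoff 4 at {A,B}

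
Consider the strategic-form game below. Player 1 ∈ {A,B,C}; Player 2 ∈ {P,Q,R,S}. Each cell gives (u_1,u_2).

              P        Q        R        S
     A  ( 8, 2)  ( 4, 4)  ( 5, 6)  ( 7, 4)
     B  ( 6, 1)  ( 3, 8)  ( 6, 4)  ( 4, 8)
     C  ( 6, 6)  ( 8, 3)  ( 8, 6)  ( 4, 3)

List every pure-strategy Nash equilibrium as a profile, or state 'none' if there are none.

(A,P): not NE [P2→R gives 6>2]
(A,Q): not NE [P1→C gives 8>4; P2→R gives 6>4]
(A,R): not NE [P1→C gives 8>5]
(A,S): not NE [P2→R gives 6>4]
(B,P): not NE [P1→A gives 8>6; P2→S gives 8>1]
(B,Q): not NE [P1→C gives 8>3]
(B,R): not NE [P1→C gives 8>6; P2→S gives 8>4]
(B,S): not NE [P1→A gives 7>4]
(C,P): not NE [P1→A gives 8>6]
(C,Q): not NE [P2→R gives 6>3]
(C,R): NE
(C,S): not NE [P1→A gives 7>4; P2→R gives 6>3]

PSNE = {(C,R)}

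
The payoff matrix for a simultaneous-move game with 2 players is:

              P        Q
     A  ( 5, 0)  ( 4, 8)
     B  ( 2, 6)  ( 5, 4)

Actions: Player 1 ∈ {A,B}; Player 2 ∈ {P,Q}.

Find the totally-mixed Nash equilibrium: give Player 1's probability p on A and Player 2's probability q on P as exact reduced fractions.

P1 indiff ⇒ q·5+(1-q)·4 = q·2+(1-q)·5 ⇒ q(3) = (1-q)(1) ⇒ q = 1/4
P2 indiff ⇒ p·0+(1-p)·6 = p·8+(1-p)·4 ⇒ p(-8) = (1-p)(-2) ⇒ p = 1/5

p=1/5, q=1/4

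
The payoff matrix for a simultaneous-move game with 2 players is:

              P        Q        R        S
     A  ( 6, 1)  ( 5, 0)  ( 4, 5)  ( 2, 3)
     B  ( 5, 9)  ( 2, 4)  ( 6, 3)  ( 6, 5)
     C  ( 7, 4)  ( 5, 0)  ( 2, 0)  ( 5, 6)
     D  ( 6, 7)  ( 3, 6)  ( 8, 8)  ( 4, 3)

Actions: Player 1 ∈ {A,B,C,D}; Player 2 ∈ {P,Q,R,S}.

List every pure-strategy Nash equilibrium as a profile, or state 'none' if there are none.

PSNE = {(D,R)}

(A,P): not NE [P1→C gives 7>6; P2→R gives 5>1]
(A,Q): not NE [P2→R gives 5>0]
(A,R): not NE [P1→D gives 8>4]
(A,S): not NE [P1→B gives 6>2; P2→R gives 5>3]
(B,P): not NE [P1→C gives 7>5]
(B,Q): not NE [P1→C gives 5>2; P2→P gives 9>4]
(B,R): not NE [P1→D gives 8>6; P2→P gives 9>3]
(B,S): not NE [P2→P gives 9>5]
(C,P): not NE [P2→S gives 6>4]
(C,Q): not NE [P2→S gives 6>0]
(C,R): not NE [P1→D gives 8>2; P2→S gives 6>0]
(C,S): not NE [P1→B gives 6>5]
(D,P): not NE [P1→C gives 7>6; P2→R gives 8>7]
(D,Q): not NE [P1→C gives 5>3; P2→R gives 8>6]
(D,R): NE
(D,S): not NE [P1→B gives 6>4; P2→R gives 8>3]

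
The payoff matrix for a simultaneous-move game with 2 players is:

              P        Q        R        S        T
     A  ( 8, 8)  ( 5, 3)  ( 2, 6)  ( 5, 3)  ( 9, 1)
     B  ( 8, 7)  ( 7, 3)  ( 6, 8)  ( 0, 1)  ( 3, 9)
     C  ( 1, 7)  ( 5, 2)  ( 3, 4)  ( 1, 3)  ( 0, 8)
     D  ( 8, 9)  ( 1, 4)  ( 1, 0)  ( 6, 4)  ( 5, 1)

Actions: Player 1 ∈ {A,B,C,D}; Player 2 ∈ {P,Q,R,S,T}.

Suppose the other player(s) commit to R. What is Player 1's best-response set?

BR_1 = {B}

u_1(A vs R) = 2
u_1(B vs R) = 6
u_1(C vs R) = 3
u_1(D vs R) = 1
max payoff 6 at {B}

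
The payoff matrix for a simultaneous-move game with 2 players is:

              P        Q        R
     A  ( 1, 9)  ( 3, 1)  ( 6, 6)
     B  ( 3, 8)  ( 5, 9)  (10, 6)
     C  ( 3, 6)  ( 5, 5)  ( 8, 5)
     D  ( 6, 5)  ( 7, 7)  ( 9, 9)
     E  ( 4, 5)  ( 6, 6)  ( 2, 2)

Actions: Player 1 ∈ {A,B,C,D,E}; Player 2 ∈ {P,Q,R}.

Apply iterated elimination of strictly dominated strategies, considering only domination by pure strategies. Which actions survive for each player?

P1 drop A (B beats it: P:3>1 Q:5>3 R:10>6)
P1 drop C (D beats it: P:6>3 Q:7>5 R:9>8)
P1 drop E (D beats it: P:6>4 Q:7>6 R:9>2)
P2 drop P (Q beats it: B:9>8 D:7>5)
P1→{B,D} P2→{Q,R}

Survivors P1:{B,D} P2:{Q,R}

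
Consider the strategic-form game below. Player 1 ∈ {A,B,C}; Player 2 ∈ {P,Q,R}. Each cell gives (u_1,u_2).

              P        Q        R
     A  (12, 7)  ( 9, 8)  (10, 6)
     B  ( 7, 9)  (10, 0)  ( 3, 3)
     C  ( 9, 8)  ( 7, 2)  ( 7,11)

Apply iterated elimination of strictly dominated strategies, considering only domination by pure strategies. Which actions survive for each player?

P1 drop C (A beats it: P:12>9 Q:9>7 R:10>7)
P2 drop R (P beats it: A:7>6 B:9>3)
P1→{A,B} P2→{P,Q}

Survivors P1:{A,B} P2:{P,Q}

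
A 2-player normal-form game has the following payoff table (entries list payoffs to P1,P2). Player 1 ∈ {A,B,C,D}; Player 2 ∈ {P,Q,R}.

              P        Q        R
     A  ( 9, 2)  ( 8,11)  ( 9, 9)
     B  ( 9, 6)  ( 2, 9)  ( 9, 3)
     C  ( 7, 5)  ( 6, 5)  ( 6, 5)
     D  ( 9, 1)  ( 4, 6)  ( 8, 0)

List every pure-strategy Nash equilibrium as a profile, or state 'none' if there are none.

PSNE = {(A,Q)}

(A,P): not NE [P2→Q gives 11>2]
(A,Q): NE
(A,R): not NE [P2→Q gives 11>9]
(B,P): not NE [P2→Q gives 9>6]
(B,Q): not NE [P1→A gives 8>2]
(B,R): not NE [P2→Q gives 9>3]
(C,P): not NE [P1→D gives 9>7]
(C,Q): not NE [P1→A gives 8>6]
(C,R): not NE [P1→B gives 9>6]
(D,P): not NE [P2→Q gives 6>1]
(D,Q): not NE [P1→A gives 8>4]
(D,R): not NE [P1→B gives 9>8; P2→Q gives 6>0]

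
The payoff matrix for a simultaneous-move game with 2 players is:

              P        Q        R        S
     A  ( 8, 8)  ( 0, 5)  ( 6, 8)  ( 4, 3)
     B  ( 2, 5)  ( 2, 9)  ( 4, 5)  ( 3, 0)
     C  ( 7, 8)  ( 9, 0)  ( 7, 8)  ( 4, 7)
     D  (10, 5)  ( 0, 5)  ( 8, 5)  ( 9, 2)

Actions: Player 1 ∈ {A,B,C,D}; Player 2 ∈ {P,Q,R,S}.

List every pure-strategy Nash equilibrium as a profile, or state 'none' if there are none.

PSNE = {(D,P), (D,R)}

(A,P): not NE [P1→D gives 10>8]
(A,Q): not NE [P1→C gives 9>0; P2→R gives 8>5]
(A,R): not NE [P1→D gives 8>6]
(A,S): not NE [P1→D gives 9>4; P2→R gives 8>3]
(B,P): not NE [P1→D gives 10>2; P2→Q gives 9>5]
(B,Q): not NE [P1→C gives 9>2]
(B,R): not NE [P1→D gives 8>4; P2→Q gives 9>5]
(B,S): not NE [P1→D gives 9>3; P2→Q gives 9>0]
(C,P): not NE [P1→D gives 10>7]
(C,Q): not NE [P2→R gives 8>0]
(C,R): not NE [P1→D gives 8>7]
(C,S): not NE [P1→D gives 9>4; P2→R gives 8>7]
(D,P): NE
(D,Q): not NE [P1→C gives 9>0]
(D,R): NE
(D,S): not NE [P2→R gives 5>2]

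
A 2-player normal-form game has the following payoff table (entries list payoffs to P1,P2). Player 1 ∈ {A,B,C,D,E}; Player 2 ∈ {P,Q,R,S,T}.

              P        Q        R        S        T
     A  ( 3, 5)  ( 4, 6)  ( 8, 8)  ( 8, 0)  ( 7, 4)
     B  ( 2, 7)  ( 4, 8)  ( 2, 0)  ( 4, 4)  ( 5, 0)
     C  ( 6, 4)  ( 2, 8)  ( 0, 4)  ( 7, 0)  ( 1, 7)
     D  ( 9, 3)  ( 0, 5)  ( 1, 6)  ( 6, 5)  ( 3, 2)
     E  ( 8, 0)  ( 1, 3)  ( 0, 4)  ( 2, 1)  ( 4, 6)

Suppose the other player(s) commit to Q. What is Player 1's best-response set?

u_1(A vs Q) = 4
u_1(B vs Q) = 4
u_1(C vs Q) = 2
u_1(D vs Q) = 0
u_1(E vs Q) = 1
max payoff 4 at {A,B}

BR_1 = {A,B}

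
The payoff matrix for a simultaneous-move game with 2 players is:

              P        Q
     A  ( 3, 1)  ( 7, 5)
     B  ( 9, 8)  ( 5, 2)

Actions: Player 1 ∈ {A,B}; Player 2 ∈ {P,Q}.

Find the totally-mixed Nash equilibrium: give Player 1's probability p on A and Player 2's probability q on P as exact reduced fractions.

(p,q) = (3/5, 1/4)

P1 indiff ⇒ q·3+(1-q)·7 = q·9+(1-q)·5 ⇒ q(-6) = (1-q)(-2) ⇒ q = 1/4
P2 indiff ⇒ p·1+(1-p)·8 = p·5+(1-p)·2 ⇒ p(-4) = (1-p)(-6) ⇒ p = 3/5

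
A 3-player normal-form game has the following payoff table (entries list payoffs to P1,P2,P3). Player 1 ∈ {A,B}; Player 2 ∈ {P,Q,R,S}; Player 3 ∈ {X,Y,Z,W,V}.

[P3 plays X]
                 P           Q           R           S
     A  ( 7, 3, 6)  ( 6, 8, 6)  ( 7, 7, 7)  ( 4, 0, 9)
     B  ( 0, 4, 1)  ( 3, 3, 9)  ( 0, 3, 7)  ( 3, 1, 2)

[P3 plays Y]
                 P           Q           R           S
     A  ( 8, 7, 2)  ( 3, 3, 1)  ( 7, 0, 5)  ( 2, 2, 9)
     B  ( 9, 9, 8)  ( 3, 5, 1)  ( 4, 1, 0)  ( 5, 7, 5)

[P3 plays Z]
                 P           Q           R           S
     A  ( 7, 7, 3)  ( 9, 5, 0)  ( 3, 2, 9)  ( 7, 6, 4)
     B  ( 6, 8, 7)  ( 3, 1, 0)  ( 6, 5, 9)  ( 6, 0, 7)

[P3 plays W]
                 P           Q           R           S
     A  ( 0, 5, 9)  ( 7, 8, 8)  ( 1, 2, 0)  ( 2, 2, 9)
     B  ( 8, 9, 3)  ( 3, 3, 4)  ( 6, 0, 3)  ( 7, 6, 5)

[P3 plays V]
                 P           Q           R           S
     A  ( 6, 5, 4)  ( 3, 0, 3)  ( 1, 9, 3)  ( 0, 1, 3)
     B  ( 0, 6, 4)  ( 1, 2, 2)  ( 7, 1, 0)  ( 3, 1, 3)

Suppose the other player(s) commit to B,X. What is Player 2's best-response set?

u_2(P vs B,X) = 4
u_2(Q vs B,X) = 3
u_2(R vs B,X) = 3
u_2(S vs B,X) = 1
max payoff 4 at {P}

argmax u_2 = {P}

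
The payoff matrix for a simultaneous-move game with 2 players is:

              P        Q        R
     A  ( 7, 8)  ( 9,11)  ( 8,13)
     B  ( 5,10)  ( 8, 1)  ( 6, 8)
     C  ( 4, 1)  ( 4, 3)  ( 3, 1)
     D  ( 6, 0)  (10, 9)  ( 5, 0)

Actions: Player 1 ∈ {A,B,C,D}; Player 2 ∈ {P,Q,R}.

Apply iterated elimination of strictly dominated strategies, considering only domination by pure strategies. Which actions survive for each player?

P1 drop B (A beats it: P:7>5 Q:9>8 R:8>6)
P1 drop C (A beats it: P:7>4 Q:9>4 R:8>3)
P2 drop P (Q beats it: A:11>8 D:9>0)
P1→{A,D} P2→{Q,R}

IESDS → P1:{A,D} P2:{Q,R}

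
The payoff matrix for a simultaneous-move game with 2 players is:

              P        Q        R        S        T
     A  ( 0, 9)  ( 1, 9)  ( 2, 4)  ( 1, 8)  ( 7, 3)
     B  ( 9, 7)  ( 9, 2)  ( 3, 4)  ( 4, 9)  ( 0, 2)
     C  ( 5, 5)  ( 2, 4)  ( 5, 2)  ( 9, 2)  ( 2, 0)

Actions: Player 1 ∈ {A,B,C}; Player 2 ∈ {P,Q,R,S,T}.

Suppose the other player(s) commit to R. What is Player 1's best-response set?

u_1(A vs R) = 2
u_1(B vs R) = 3
u_1(C vs R) = 5
max payoff 5 at {C}

BR_1 = {C}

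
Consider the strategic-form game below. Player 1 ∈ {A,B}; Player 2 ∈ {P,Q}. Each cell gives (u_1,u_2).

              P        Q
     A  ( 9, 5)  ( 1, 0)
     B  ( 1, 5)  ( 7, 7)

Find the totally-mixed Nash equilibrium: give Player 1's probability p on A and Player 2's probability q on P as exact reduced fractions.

(p,q) = (2/7, 3/7)

P1 indiff ⇒ q·9+(1-q)·1 = q·1+(1-q)·7 ⇒ q(8) = (1-q)(6) ⇒ q = 3/7
P2 indiff ⇒ p·5+(1-p)·5 = p·0+(1-p)·7 ⇒ p(5) = (1-p)(2) ⇒ p = 2/7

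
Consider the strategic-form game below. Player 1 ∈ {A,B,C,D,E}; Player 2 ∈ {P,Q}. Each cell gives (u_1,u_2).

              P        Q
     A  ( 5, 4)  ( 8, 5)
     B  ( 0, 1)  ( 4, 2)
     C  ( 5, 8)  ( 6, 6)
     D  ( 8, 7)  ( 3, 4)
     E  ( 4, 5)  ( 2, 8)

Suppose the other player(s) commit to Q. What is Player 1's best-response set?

P1 best: {A}

u_1(A vs Q) = 8
u_1(B vs Q) = 4
u_1(C vs Q) = 6
u_1(D vs Q) = 3
u_1(E vs Q) = 2
max payoff 8 at {A}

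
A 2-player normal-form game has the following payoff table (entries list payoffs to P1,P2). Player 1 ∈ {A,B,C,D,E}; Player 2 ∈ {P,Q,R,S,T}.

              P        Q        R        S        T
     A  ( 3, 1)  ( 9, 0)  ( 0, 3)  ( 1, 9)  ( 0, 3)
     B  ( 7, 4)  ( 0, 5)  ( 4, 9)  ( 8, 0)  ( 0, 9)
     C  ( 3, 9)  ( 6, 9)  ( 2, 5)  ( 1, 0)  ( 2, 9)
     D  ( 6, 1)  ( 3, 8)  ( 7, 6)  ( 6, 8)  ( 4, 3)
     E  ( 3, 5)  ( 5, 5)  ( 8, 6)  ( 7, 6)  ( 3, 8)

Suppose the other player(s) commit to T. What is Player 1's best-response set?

u_1(A vs T) = 0
u_1(B vs T) = 0
u_1(C vs T) = 2
u_1(D vs T) = 4
u_1(E vs T) = 3
max payoff 4 at {D}

P1 best: {D}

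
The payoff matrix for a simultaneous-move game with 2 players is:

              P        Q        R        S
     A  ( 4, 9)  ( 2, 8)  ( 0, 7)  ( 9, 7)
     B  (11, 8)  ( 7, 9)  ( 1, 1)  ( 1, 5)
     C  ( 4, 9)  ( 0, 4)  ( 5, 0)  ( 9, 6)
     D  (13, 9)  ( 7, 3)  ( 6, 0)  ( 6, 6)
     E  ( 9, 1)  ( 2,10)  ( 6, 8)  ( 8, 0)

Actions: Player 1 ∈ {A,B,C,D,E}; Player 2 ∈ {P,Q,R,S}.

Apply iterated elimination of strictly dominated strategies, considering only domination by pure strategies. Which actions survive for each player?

IESDS → P1:{B,D} P2:{P,Q}

P2 drop R (Q beats it: A:8>7 B:9>1 C:4>0 D:3>0 E:10>8)
P2 drop S (P beats it: A:9>7 B:8>5 C:9>6 D:9>6 E:1>0)
P1 drop A (B beats it: P:11>4 Q:7>2)
P1 drop C (B beats it: P:11>4 Q:7>0)
P1 drop E (B beats it: P:11>9 Q:7>2)
P1→{B,D} P2→{P,Q}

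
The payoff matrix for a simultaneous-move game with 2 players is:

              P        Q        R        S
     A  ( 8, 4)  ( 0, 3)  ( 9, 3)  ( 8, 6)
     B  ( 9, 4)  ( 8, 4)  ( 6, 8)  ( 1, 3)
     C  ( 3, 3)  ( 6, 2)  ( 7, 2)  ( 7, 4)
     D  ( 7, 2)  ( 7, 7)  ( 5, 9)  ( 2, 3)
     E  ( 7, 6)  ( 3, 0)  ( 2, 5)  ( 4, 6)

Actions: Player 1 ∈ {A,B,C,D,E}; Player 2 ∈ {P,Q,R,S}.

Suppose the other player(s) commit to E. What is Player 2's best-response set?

u_2(P vs E) = 6
u_2(Q vs E) = 0
u_2(R vs E) = 5
u_2(S vs E) = 6
max payoff 6 at {P,S}

P2 best: {P,S}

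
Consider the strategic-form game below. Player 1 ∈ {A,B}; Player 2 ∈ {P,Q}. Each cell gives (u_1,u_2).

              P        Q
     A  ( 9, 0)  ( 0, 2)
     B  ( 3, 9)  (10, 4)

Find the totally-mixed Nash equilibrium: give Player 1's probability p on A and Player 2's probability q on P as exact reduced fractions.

(p,q) = (5/7, 5/8)

P1 indiff ⇒ q·9+(1-q)·0 = q·3+(1-q)·10 ⇒ q(6) = (1-q)(10) ⇒ q = 5/8
P2 indiff ⇒ p·0+(1-p)·9 = p·2+(1-p)·4 ⇒ p(-2) = (1-p)(-5) ⇒ p = 5/7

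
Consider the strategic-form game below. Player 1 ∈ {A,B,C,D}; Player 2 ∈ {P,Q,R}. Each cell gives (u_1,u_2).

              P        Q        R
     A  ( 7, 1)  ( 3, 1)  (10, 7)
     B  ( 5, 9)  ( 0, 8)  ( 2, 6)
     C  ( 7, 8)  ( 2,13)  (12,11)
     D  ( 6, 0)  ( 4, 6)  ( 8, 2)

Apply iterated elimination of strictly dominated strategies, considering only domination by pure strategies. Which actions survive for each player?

IESDS → P1:{A,C,D} P2:{Q,R}

P1 drop B (A beats it: P:7>5 Q:3>0 R:10>2)
P2 drop P (R beats it: A:7>1 C:11>8 D:2>0)
P1→{A,C,D} P2→{Q,R}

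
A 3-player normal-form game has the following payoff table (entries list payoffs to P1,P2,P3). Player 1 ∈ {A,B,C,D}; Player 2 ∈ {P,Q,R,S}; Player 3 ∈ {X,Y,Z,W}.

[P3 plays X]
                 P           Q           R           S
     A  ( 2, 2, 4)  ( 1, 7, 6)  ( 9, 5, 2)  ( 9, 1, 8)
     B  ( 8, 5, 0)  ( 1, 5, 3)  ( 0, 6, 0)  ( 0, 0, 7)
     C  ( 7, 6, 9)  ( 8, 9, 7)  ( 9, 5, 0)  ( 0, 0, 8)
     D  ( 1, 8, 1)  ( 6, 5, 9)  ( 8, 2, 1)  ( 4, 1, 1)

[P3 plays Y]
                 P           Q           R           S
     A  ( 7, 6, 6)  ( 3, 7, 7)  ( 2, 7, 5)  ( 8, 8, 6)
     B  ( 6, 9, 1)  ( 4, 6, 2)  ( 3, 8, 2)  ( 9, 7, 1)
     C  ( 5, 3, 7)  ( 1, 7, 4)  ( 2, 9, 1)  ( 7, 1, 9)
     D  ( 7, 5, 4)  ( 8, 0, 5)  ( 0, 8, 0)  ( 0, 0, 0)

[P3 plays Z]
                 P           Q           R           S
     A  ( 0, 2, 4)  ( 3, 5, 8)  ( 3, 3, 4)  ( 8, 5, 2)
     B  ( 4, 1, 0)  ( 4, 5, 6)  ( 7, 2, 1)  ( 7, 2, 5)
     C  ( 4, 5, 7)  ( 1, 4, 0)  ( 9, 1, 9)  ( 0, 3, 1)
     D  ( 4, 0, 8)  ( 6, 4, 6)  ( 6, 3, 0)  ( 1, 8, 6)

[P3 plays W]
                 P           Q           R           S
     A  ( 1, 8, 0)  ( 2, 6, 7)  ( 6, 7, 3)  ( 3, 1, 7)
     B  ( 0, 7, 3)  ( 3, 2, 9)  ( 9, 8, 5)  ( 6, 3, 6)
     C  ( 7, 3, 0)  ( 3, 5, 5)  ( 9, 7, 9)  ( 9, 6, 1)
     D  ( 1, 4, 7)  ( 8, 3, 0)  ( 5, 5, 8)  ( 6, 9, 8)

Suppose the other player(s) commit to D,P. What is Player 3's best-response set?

u_3(X vs D,P) = 1
u_3(Y vs D,P) = 4
u_3(Z vs D,P) = 8
u_3(W vs D,P) = 7
max payoff 8 at {Z}

P3 best: {Z}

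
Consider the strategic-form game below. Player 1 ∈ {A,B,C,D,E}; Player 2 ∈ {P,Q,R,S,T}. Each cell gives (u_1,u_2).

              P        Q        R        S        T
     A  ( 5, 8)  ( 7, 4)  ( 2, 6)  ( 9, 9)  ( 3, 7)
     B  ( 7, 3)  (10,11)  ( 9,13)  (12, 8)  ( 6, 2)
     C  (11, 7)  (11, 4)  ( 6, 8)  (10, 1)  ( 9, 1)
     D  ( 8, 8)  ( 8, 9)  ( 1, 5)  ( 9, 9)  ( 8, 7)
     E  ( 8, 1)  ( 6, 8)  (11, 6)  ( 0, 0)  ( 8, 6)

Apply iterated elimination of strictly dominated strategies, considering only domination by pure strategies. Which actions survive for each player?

IESDS → P1:{B,C,E} P2:{Q,R}

P1 drop A (B beats it: P:7>5 Q:10>7 R:9>2 S:12>9 T:6>3)
P1 drop D (C beats it: P:11>8 Q:11>8 R:6>1 S:10>9 T:9>8)
P2 drop P (R beats it: B:13>3 C:8>7 E:6>1)
P2 drop S (Q beats it: B:11>8 C:4>1 E:8>0)
P2 drop T (Q beats it: B:11>2 C:4>1 E:8>6)
P1→{B,C,E} P2→{Q,R}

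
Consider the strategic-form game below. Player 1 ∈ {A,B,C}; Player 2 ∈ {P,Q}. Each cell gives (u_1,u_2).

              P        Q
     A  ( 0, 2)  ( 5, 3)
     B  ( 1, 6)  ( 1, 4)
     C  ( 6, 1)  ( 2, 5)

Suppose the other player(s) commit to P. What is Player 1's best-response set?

argmax u_1 = {C}

u_1(A vs P) = 0
u_1(B vs P) = 1
u_1(C vs P) = 6
max payoff 6 at {C}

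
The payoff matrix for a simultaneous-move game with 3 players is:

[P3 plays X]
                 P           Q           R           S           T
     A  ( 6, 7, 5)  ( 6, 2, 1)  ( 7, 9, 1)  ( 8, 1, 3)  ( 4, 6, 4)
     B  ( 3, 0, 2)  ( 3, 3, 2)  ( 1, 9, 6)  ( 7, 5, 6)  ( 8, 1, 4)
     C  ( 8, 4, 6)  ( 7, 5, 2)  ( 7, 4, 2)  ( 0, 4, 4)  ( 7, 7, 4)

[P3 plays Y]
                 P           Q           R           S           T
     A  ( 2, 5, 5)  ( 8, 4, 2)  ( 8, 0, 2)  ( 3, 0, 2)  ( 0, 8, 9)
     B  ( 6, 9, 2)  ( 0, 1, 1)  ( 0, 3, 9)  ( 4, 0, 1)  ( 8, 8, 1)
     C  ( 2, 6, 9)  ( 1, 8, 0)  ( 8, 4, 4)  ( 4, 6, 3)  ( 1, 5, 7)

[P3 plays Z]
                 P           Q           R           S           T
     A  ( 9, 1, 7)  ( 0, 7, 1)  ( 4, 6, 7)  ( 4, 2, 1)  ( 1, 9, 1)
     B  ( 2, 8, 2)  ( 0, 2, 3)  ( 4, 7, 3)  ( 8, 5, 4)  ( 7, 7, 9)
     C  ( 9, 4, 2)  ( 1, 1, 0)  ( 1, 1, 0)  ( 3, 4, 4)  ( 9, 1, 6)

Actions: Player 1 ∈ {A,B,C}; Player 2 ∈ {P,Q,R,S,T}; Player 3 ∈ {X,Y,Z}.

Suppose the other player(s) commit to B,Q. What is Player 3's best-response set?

P3 best: {Z}

u_3(X vs B,Q) = 2
u_3(Y vs B,Q) = 1
u_3(Z vs B,Q) = 3
max payoff 3 at {Z}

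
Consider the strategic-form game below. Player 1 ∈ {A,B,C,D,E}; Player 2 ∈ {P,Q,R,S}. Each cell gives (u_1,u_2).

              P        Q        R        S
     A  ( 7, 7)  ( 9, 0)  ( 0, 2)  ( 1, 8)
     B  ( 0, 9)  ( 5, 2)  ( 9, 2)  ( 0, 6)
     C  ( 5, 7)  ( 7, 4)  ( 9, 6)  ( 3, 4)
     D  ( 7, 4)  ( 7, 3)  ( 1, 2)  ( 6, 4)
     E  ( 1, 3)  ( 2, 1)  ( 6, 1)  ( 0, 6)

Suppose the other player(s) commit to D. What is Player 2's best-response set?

P2 best: {P,S}

u_2(P vs D) = 4
u_2(Q vs D) = 3
u_2(R vs D) = 2
u_2(S vs D) = 4
max payoff 4 at {P,S}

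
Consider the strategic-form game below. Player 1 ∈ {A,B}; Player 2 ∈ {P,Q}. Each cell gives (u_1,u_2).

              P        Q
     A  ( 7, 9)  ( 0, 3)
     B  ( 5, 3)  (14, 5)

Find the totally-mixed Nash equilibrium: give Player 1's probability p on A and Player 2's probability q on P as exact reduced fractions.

P1 mixes 1/4 on A; P2 mixes 7/8 on P

P1 indiff ⇒ q·7+(1-q)·0 = q·5+(1-q)·14 ⇒ q(2) = (1-q)(14) ⇒ q = 7/8
P2 indiff ⇒ p·9+(1-p)·3 = p·3+(1-p)·5 ⇒ p(6) = (1-p)(2) ⇒ p = 1/4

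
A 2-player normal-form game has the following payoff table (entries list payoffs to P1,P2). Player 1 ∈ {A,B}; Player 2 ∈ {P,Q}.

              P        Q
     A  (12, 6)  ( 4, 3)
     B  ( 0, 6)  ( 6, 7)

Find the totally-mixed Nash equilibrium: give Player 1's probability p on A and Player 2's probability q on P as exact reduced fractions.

P1 mixes 1/4 on A; P2 mixes 1/7 on P

P1 indiff ⇒ q·12+(1-q)·4 = q·0+(1-q)·6 ⇒ q(12) = (1-q)(2) ⇒ q = 1/7
P2 indiff ⇒ p·6+(1-p)·6 = p·3+(1-p)·7 ⇒ p(3) = (1-p)(1) ⇒ p = 1/4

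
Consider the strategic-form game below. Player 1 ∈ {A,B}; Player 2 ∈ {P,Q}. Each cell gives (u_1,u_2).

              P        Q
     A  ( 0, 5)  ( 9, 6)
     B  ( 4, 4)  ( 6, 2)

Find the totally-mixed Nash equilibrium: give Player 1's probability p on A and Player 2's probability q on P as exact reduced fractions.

(p,q) = (2/3, 3/7)

P1 indiff ⇒ q·0+(1-q)·9 = q·4+(1-q)·6 ⇒ q(-4) = (1-q)(-3) ⇒ q = 3/7
P2 indiff ⇒ p·5+(1-p)·4 = p·6+(1-p)·2 ⇒ p(-1) = (1-p)(-2) ⇒ p = 2/3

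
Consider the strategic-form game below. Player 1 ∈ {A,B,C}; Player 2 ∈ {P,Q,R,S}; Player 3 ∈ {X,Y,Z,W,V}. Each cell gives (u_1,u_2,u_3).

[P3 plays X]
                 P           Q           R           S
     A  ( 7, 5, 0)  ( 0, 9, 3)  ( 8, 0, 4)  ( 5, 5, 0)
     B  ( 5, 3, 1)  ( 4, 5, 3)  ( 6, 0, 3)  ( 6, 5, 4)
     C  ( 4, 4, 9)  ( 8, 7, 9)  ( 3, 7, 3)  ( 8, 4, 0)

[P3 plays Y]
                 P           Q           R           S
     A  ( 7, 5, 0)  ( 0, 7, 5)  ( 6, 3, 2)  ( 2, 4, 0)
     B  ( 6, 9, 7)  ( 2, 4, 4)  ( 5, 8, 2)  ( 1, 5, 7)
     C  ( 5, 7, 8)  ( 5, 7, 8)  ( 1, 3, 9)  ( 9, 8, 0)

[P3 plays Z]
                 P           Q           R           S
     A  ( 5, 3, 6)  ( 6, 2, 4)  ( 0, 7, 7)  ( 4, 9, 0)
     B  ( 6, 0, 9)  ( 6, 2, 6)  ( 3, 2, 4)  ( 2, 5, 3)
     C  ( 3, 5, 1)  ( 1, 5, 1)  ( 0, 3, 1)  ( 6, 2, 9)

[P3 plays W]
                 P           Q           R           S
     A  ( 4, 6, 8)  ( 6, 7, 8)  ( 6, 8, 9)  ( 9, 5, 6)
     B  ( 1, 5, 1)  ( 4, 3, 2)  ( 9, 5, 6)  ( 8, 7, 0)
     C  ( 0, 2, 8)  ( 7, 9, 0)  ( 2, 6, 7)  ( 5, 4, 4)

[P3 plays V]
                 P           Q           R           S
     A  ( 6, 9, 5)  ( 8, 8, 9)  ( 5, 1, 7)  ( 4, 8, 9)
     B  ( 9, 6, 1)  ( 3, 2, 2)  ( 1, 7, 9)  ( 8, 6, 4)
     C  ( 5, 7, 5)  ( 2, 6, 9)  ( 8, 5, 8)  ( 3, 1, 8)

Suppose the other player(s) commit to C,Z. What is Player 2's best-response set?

u_2(P vs C,Z) = 5
u_2(Q vs C,Z) = 5
u_2(R vs C,Z) = 3
u_2(S vs C,Z) = 2
max payoff 5 at {P,Q}

P2 best: {P,Q}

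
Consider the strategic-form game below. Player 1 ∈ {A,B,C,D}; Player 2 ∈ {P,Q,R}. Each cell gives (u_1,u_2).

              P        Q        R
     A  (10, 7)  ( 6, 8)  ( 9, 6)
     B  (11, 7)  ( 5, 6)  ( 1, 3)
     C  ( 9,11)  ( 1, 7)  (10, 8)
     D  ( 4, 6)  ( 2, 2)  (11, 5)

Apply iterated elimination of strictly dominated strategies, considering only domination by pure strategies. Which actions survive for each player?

Survivors P1:{A,B} P2:{P,Q}

P2 drop R (P beats it: A:7>6 B:7>3 C:11>8 D:6>5)
P1 drop C (A beats it: P:10>9 Q:6>1)
P1 drop D (A beats it: P:10>4 Q:6>2)
P1→{A,B} P2→{P,Q}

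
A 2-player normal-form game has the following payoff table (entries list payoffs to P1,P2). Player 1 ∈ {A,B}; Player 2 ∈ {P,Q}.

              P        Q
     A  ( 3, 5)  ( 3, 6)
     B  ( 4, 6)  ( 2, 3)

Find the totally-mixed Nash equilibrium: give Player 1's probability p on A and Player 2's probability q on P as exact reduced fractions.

(p,q) = (3/4, 1/2)

P1 indiff ⇒ q·3+(1-q)·3 = q·4+(1-q)·2 ⇒ q(-1) = (1-q)(-1) ⇒ q = 1/2
P2 indiff ⇒ p·5+(1-p)·6 = p·6+(1-p)·3 ⇒ p(-1) = (1-p)(-3) ⇒ p = 3/4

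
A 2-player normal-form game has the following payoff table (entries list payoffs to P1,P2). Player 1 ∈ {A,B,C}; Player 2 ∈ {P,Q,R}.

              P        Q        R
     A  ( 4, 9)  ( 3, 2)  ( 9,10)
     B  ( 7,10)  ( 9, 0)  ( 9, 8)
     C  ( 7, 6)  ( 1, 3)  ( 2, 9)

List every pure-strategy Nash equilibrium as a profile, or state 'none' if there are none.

(A,P): not NE [P1→C gives 7>4; P2→R gives 10>9]
(A,Q): not NE [P1→B gives 9>3; P2→R gives 10>2]
(A,R): NE
(B,P): NE
(B,Q): not NE [P2→P gives 10>0]
(B,R): not NE [P2→P gives 10>8]
(C,P): not NE [P2→R gives 9>6]
(C,Q): not NE [P1→B gives 9>1; P2→R gives 9>3]
(C,R): not NE [P1→B gives 9>2]

NE set: (A,R), (B,P)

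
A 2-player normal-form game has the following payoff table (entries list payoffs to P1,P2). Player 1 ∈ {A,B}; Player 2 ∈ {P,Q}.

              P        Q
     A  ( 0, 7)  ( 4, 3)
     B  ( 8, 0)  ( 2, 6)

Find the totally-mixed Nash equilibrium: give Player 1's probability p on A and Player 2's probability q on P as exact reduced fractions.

P1 mixes 3/5 on A; P2 mixes 1/5 on P

P1 indiff ⇒ q·0+(1-q)·4 = q·8+(1-q)·2 ⇒ q(-8) = (1-q)(-2) ⇒ q = 1/5
P2 indiff ⇒ p·7+(1-p)·0 = p·3+(1-p)·6 ⇒ p(4) = (1-p)(6) ⇒ p = 3/5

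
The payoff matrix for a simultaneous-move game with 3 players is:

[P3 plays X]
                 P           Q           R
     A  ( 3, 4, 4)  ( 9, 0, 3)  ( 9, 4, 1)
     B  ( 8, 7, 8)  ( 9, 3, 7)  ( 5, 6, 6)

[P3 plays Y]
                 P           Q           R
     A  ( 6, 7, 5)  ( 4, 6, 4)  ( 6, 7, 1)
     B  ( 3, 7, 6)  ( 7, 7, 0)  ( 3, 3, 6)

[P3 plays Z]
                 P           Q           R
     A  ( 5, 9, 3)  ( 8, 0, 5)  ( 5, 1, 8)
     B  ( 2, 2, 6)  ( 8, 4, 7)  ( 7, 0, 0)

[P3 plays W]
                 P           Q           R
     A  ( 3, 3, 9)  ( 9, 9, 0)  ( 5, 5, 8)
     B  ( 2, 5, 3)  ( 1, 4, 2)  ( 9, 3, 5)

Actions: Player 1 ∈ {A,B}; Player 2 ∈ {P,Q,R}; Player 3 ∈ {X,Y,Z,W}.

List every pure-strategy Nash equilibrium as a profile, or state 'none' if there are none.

NE set: (B,P,X), (B,Q,Z)

(A,P,X): not NE [P1→B gives 8>3; P3→W gives 9>4]
(A,P,Y): not NE [P3→W gives 9>5]
(A,P,Z): not NE [P3→W gives 9>3]
(A,P,W): not NE [P2→Q gives 9>3]
(A,Q,X): not NE [P2→R gives 4>0; P3→Z gives 5>3]
(A,Q,Y): not NE [P1→B gives 7>4; P2→R gives 7>6; P3→Z gives 5>4]
(A,Q,Z): not NE [P2→P gives 9>0]
(A,Q,W): not NE [P3→Z gives 5>0]
(A,R,X): not NE [P3→W gives 8>1]
(A,R,Y): not NE [P3→W gives 8>1]
(A,R,Z): not NE [P1→B gives 7>5; P2→P gives 9>1]
(A,R,W): not NE [P1→B gives 9>5; P2→Q gives 9>5]
(B,P,X): NE
(B,P,Y): not NE [P1→A gives 6>3; P3→X gives 8>6]
(B,P,Z): not NE [P1→A gives 5>2; P2→Q gives 4>2; P3→X gives 8>6]
(B,P,W): not NE [P1→A gives 3>2; P3→X gives 8>3]
(B,Q,X): not NE [P2→P gives 7>3]
(B,Q,Y): not NE [P3→Z gives 7>0]
(B,Q,Z): NE
(B,Q,W): not NE [P1→A gives 9>1; P2→P gives 5>4; P3→Z gives 7>2]
(B,R,X): not NE [P1→A gives 9>5; P2→P gives 7>6]
(B,R,Y): not NE [P1→A gives 6>3; P2→Q gives 7>3]
(B,R,Z): not NE [P2→Q gives 4>0; P3→Y gives 6>0]
(B,R,W): not NE [P2→P gives 5>3; P3→Y gives 6>5]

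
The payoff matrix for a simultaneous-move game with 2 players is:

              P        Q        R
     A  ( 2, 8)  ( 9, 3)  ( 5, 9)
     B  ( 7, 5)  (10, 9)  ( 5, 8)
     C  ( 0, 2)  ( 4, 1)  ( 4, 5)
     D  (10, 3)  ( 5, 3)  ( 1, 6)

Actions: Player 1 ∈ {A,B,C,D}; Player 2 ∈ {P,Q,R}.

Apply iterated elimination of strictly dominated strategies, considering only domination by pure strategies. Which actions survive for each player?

IESDS → P1:{A,B} P2:{Q,R}

P1 drop C (A beats it: P:2>0 Q:9>4 R:5>4)
P2 drop P (R beats it: A:9>8 B:8>5 D:6>3)
P1 drop D (A beats it: Q:9>5 R:5>1)
P1→{A,B} P2→{Q,R}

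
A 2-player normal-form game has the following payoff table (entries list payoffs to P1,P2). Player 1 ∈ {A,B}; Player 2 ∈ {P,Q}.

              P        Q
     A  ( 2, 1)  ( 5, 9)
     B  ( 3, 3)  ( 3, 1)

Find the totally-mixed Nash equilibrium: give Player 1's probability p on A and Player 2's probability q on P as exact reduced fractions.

(p,q) = (1/5, 2/3)

P1 indiff ⇒ q·2+(1-q)·5 = q·3+(1-q)·3 ⇒ q(-1) = (1-q)(-2) ⇒ q = 2/3
P2 indiff ⇒ p·1+(1-p)·3 = p·9+(1-p)·1 ⇒ p(-8) = (1-p)(-2) ⇒ p = 1/5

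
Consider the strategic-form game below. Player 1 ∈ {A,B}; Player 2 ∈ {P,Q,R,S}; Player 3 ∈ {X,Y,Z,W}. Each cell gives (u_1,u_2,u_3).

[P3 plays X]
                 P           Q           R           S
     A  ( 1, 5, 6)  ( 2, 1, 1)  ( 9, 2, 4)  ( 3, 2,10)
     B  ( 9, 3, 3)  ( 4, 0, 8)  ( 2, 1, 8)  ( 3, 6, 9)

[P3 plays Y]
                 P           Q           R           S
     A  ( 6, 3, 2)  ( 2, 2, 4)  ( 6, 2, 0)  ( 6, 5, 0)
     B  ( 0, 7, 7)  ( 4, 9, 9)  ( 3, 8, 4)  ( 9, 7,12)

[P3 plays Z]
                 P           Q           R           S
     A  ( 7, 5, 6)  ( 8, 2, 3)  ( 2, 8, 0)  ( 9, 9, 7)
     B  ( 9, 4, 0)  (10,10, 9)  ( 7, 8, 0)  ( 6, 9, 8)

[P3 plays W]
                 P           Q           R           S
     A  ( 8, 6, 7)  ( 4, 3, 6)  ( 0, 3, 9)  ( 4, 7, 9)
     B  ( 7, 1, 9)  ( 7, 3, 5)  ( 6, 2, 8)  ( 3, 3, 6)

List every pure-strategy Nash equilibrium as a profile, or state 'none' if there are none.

(A,P,X): not NE [P1→B gives 9>1; P3→W gives 7>6]
(A,P,Y): not NE [P2→S gives 5>3; P3→W gives 7>2]
(A,P,Z): not NE [P1→B gives 9>7; P2→S gives 9>5; P3→W gives 7>6]
(A,P,W): not NE [P2→S gives 7>6]
(A,Q,X): not NE [P1→B gives 4>2; P2→P gives 5>1; P3→W gives 6>1]
(A,Q,Y): not NE [P1→B gives 4>2; P2→S gives 5>2; P3→W gives 6>4]
(A,Q,Z): not NE [P1→B gives 10>8; P2→S gives 9>2; P3→W gives 6>3]
(A,Q,W): not NE [P1→B gives 7>4; P2→S gives 7>3]
(A,R,X): not NE [P2→P gives 5>2; P3→W gives 9>4]
(A,R,Y): not NE [P2→S gives 5>2; P3→W gives 9>0]
(A,R,Z): not NE [P1→B gives 7>2; P2→S gives 9>8; P3→W gives 9>0]
(A,R,W): not NE [P1→B gives 6>0; P2→S gives 7>3]
(A,S,X): not NE [P2→P gives 5>2]
(A,S,Y): not NE [P1→B gives 9>6; P3→X gives 10>0]
(A,S,Z): not NE [P3→X gives 10>7]
(A,S,W): not NE [P3→X gives 10>9]
(B,P,X): not NE [P2→S gives 6>3; P3→W gives 9>3]
(B,P,Y): not NE [P1→A gives 6>0; P2→Q gives 9>7; P3→W gives 9>7]
(B,P,Z): not NE [P2→Q gives 10>4; P3→W gives 9>0]
(B,P,W): not NE [P1→A gives 8>7; P2→S gives 3>1]
(B,Q,X): not NE [P2→S gives 6>0; P3→Z gives 9>8]
(B,Q,Y): NE
(B,Q,Z): NE
(B,Q,W): not NE [P3→Z gives 9>5]
(B,R,X): not NE [P1→A gives 9>2; P2→S gives 6>1]
(B,R,Y): not NE [P1→A gives 6>3; P2→Q gives 9>8; P3→W gives 8>4]
(B,R,Z): not NE [P2→Q gives 10>8; P3→W gives 8>0]
(B,R,W): not NE [P2→S gives 3>2]
(B,S,X): not NE [P3→Y gives 12>9]
(B,S,Y): not NE [P2→Q gives 9>7]
(B,S,Z): not NE [P1→A gives 9>6; P2→Q gives 10>9; P3→Y gives 12>8]
(B,S,W): not NE [P1→A gives 4>3; P3→Y gives 12>6]

NE set: (B,Q,Y), (B,Q,Z)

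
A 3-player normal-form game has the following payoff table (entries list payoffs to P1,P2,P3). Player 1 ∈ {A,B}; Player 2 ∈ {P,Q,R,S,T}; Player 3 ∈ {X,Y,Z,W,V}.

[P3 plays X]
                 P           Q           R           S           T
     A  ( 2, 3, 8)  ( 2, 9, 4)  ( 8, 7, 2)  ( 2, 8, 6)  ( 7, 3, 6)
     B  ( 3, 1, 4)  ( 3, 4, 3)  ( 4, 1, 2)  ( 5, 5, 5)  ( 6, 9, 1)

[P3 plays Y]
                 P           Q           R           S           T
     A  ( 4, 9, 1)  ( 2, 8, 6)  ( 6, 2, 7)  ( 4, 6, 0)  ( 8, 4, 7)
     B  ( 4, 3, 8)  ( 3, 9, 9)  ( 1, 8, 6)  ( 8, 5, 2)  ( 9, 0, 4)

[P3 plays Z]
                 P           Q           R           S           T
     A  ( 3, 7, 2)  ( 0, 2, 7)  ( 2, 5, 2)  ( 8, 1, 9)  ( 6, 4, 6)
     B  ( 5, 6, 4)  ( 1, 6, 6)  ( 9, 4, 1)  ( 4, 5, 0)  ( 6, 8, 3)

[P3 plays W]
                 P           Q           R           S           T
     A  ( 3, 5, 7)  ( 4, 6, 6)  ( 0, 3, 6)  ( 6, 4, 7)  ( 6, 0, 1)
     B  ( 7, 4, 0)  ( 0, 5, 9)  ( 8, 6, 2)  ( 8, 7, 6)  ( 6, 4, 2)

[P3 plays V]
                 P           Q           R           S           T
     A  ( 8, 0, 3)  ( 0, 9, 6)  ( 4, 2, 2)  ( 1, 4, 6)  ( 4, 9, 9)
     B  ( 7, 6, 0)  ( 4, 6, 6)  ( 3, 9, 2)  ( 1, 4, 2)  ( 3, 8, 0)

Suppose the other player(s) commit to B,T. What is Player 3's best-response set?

u_3(X vs B,T) = 1
u_3(Y vs B,T) = 4
u_3(Z vs B,T) = 3
u_3(W vs B,T) = 2
u_3(V vs B,T) = 0
max payoff 4 at {Y}

argmax u_3 = {Y}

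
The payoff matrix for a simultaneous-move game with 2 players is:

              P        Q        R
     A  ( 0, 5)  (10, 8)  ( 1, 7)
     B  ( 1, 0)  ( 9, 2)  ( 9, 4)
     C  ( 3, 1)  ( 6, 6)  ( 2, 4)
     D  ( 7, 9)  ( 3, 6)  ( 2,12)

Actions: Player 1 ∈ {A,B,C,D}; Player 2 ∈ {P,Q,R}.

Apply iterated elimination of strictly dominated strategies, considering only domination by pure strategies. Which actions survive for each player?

Survivors P1:{A,B} P2:{Q,R}

P2 drop P (R beats it: A:7>5 B:4>0 C:4>1 D:12>9)
P1 drop C (B beats it: Q:9>6 R:9>2)
P1 drop D (B beats it: Q:9>3 R:9>2)
P1→{A,B} P2→{Q,R}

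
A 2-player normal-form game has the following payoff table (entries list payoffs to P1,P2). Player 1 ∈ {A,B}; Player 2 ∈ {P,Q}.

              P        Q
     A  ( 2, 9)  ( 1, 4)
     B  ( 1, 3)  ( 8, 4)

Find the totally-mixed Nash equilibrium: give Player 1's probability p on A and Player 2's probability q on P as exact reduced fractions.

P1 indiff ⇒ q·2+(1-q)·1 = q·1+(1-q)·8 ⇒ q(1) = (1-q)(7) ⇒ q = 7/8
P2 indiff ⇒ p·9+(1-p)·3 = p·4+(1-p)·4 ⇒ p(5) = (1-p)(1) ⇒ p = 1/6

p=1/6, q=7/8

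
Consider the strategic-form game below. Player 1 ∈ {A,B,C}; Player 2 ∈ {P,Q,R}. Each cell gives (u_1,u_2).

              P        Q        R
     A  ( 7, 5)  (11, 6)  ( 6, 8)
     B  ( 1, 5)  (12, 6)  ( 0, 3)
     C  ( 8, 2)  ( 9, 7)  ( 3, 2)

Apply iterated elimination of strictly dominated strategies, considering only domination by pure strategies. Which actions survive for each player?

Survivors P1:{A,B} P2:{Q,R}

P2 drop P (Q beats it: A:6>5 B:6>5 C:7>2)
P1 drop C (A beats it: Q:11>9 R:6>3)
P1→{A,B} P2→{Q,R}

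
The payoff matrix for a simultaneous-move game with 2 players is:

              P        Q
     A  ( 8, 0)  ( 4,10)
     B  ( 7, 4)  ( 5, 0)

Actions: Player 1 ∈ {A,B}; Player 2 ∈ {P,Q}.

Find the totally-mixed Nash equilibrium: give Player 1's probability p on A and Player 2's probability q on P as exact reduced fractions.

(p,q) = (2/7, 1/2)

P1 indiff ⇒ q·8+(1-q)·4 = q·7+(1-q)·5 ⇒ q(1) = (1-q)(1) ⇒ q = 1/2
P2 indiff ⇒ p·0+(1-p)·4 = p·10+(1-p)·0 ⇒ p(-10) = (1-p)(-4) ⇒ p = 2/7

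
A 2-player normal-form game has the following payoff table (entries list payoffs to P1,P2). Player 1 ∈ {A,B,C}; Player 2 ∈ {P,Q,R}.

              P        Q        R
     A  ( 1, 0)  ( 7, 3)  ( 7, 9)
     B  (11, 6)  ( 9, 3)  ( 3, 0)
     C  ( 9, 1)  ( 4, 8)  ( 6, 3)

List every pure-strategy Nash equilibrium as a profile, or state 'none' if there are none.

NE set: (A,R), (B,P)

(A,P): not NE [P1→B gives 11>1; P2→R gives 9>0]
(A,Q): not NE [P1→B gives 9>7; P2→R gives 9>3]
(A,R): NE
(B,P): NE
(B,Q): not NE [P2→P gives 6>3]
(B,R): not NE [P1→A gives 7>3; P2→P gives 6>0]
(C,P): not NE [P1→B gives 11>9; P2→Q gives 8>1]
(C,Q): not NE [P1→B gives 9>4]
(C,R): not NE [P1→A gives 7>6; P2→Q gives 8>3]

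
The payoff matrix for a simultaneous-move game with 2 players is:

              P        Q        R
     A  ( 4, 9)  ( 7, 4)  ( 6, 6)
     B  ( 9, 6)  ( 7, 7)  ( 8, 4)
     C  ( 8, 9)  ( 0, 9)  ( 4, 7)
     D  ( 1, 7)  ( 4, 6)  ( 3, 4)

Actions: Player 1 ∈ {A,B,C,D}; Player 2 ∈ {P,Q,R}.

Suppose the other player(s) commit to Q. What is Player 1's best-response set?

u_1(A vs Q) = 7
u_1(B vs Q) = 7
u_1(C vs Q) = 0
u_1(D vs Q) = 4
max payoff 7 at {A,B}

BR_1 = {A,B}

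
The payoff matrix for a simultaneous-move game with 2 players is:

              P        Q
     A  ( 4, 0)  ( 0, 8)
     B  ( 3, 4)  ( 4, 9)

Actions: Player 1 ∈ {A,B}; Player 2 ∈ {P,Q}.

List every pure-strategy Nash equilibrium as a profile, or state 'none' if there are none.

(A,P): not NE [P2→Q gives 8>0]
(A,Q): not NE [P1→B gives 4>0]
(B,P): not NE [P1→A gives 4>3; P2→Q gives 9>4]
(B,Q): NE

Nash profiles: (B,Q)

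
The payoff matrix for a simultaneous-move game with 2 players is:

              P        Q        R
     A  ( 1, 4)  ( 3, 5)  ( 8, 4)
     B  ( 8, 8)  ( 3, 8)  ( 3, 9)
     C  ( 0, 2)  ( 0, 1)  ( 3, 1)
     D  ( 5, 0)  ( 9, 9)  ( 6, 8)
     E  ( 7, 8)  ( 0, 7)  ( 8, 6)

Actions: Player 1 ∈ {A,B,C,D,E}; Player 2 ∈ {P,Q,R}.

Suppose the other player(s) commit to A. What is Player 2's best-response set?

u_2(P vs A) = 4
u_2(Q vs A) = 5
u_2(R vs A) = 4
max payoff 5 at {Q}

argmax u_2 = {Q}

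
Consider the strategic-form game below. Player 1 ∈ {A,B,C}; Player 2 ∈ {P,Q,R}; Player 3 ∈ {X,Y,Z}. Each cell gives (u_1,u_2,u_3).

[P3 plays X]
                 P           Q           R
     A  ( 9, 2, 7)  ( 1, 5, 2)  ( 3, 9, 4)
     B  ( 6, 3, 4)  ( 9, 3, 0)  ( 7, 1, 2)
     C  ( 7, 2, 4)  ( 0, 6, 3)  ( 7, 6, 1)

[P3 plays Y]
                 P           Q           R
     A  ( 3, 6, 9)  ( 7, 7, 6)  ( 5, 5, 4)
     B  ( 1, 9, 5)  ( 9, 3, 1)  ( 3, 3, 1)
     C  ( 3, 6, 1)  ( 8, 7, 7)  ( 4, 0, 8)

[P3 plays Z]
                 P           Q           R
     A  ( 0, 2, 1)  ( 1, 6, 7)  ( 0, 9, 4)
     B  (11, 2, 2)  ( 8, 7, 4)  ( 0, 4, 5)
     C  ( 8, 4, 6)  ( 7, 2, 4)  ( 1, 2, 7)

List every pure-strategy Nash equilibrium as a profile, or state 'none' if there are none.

(A,P,X): not NE [P2→R gives 9>2; P3→Y gives 9>7]
(A,P,Y): not NE [P2→Q gives 7>6]
(A,P,Z): not NE [P1→B gives 11>0; P2→R gives 9>2; P3→Y gives 9>1]
(A,Q,X): not NE [P1→B gives 9>1; P2→R gives 9>5; P3→Z gives 7>2]
(A,Q,Y): not NE [P1→B gives 9>7; P3→Z gives 7>6]
(A,Q,Z): not NE [P1→B gives 8>1; P2→R gives 9>6]
(A,R,X): not NE [P1→C gives 7>3]
(A,R,Y): not NE [P2→Q gives 7>5]
(A,R,Z): not NE [P1→C gives 1>0]
(B,P,X): not NE [P1→A gives 9>6; P3→Y gives 5>4]
(B,P,Y): not NE [P1→C gives 3>1]
(B,P,Z): not NE [P2→Q gives 7>2; P3→Y gives 5>2]
(B,Q,X): not NE [P3→Z gives 4>0]
(B,Q,Y): not NE [P2→P gives 9>3; P3→Z gives 4>1]
(B,Q,Z): NE
(B,R,X): not NE [P2→Q gives 3>1; P3→Z gives 5>2]
(B,R,Y): not NE [P1→A gives 5>3; P2→P gives 9>3; P3→Z gives 5>1]
(B,R,Z): not NE [P1→C gives 1>0; P2→Q gives 7>4]
(C,P,X): not NE [P1→A gives 9>7; P2→R gives 6>2; P3→Z gives 6>4]
(C,P,Y): not NE [P2→Q gives 7>6; P3→Z gives 6>1]
(C,P,Z): not NE [P1→B gives 11>8]
(C,Q,X): not NE [P1→B gives 9>0; P3→Y gives 7>3]
(C,Q,Y): not NE [P1→B gives 9>8]
(C,Q,Z): not NE [P1→B gives 8>7; P2→P gives 4>2; P3→Y gives 7>4]
(C,R,X): not NE [P3→Y gives 8>1]
(C,R,Y): not NE [P1→A gives 5>4; P2→Q gives 7>0]
(C,R,Z): not NE [P2→P gives 4>2; P3→Y gives 8>7]

PSNE = {(B,Q,Z)}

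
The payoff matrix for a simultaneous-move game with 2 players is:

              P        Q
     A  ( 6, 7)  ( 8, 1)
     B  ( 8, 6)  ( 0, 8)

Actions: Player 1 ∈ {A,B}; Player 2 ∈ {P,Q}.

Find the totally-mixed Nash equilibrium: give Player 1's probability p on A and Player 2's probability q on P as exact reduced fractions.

P1 indiff ⇒ q·6+(1-q)·8 = q·8+(1-q)·0 ⇒ q(-2) = (1-q)(-8) ⇒ q = 4/5
P2 indiff ⇒ p·7+(1-p)·6 = p·1+(1-p)·8 ⇒ p(6) = (1-p)(2) ⇒ p = 1/4

P1 mixes 1/4 on A; P2 mixes 4/5 on P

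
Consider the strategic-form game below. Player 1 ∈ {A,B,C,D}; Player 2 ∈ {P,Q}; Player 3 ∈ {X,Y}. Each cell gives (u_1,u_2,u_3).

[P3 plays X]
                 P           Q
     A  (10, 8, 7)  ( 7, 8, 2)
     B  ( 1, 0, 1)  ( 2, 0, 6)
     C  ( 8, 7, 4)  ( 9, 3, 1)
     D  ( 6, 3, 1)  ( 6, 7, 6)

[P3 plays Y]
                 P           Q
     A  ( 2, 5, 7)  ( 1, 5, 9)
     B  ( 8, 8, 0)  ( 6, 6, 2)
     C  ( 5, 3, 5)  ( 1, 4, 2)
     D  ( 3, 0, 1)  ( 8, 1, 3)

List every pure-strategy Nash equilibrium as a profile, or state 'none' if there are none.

(A,P,X): NE
(A,P,Y): not NE [P1→B gives 8>2]
(A,Q,X): not NE [P1→C gives 9>7; P3→Y gives 9>2]
(A,Q,Y): not NE [P1→D gives 8>1]
(B,P,X): not NE [P1→A gives 10>1]
(B,P,Y): not NE [P3→X gives 1>0]
(B,Q,X): not NE [P1→C gives 9>2]
(B,Q,Y): not NE [P1→D gives 8>6; P2→P gives 8>6; P3→X gives 6>2]
(C,P,X): not NE [P1→A gives 10>8; P3→Y gives 5>4]
(C,P,Y): not NE [P1→B gives 8>5; P2→Q gives 4>3]
(C,Q,X): not NE [P2→P gives 7>3; P3→Y gives 2>1]
(C,Q,Y): not NE [P1→D gives 8>1]
(D,P,X): not NE [P1→A gives 10>6; P2→Q gives 7>3]
(D,P,Y): not NE [P1→B gives 8>3; P2→Q gives 1>0]
(D,Q,X): not NE [P1→C gives 9>6]
(D,Q,Y): not NE [P3→X gives 6>3]

PSNE = {(A,P,X)}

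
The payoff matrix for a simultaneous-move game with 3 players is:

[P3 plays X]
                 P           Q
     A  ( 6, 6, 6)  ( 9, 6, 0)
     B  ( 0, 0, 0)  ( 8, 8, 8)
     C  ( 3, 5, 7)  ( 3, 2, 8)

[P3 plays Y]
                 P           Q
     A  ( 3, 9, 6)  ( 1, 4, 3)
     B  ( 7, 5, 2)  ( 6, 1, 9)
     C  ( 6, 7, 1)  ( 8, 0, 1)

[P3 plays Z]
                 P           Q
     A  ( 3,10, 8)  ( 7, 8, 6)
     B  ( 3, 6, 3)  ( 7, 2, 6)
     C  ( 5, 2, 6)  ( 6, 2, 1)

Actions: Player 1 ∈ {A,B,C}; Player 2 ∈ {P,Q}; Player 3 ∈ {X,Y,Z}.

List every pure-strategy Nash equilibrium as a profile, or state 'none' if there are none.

PSNE: ∅

(A,P,X): not NE [P3→Z gives 8>6]
(A,P,Y): not NE [P1→B gives 7>3; P3→Z gives 8>6]
(A,P,Z): not NE [P1→C gives 5>3]
(A,Q,X): not NE [P3→Z gives 6>0]
(A,Q,Y): not NE [P1→C gives 8>1; P2→P gives 9>4; P3→Z gives 6>3]
(A,Q,Z): not NE [P2→P gives 10>8]
(B,P,X): not NE [P1→A gives 6>0; P2→Q gives 8>0; P3→Z gives 3>0]
(B,P,Y): not NE [P3→Z gives 3>2]
(B,P,Z): not NE [P1→C gives 5>3]
(B,Q,X): not NE [P1→A gives 9>8; P3→Y gives 9>8]
(B,Q,Y): not NE [P1→C gives 8>6; P2→P gives 5>1]
(B,Q,Z): not NE [P2→P gives 6>2; P3→Y gives 9>6]
(C,P,X): not NE [P1→A gives 6>3]
(C,P,Y): not NE [P1→B gives 7>6; P3→X gives 7>1]
(C,P,Z): not NE [P3→X gives 7>6]
(C,Q,X): not NE [P1→A gives 9>3; P2→P gives 5>2]
(C,Q,Y): not NE [P2→P gives 7>0; P3→X gives 8>1]
(C,Q,Z): not NE [P1→B gives 7>6; P3→X gives 8>1]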